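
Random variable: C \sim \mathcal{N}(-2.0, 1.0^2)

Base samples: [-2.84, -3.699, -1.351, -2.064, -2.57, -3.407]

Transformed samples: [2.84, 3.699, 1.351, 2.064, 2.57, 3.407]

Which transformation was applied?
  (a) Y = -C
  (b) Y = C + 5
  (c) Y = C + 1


Checking option (a) Y = -C:
  C = -2.84 -> Y = 2.84 ✓
  C = -3.699 -> Y = 3.699 ✓
  C = -1.351 -> Y = 1.351 ✓
All samples match this transformation.

(a) -C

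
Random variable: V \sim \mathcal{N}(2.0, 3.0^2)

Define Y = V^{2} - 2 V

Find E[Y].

E[Y] = 1*E[V²] - 2*E[V]
E[V] = 2
E[V²] = Var(V) + (E[V])² = 9 + 4 = 13
E[Y] = 1*13 - 2*2 = 9

9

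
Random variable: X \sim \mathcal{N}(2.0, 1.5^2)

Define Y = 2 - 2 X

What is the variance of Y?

For Y = aX + b: Var(Y) = a² * Var(X)
Var(X) = 1.5^2 = 2.25
Var(Y) = (-2)² * 2.25 = 4 * 2.25 = 9

9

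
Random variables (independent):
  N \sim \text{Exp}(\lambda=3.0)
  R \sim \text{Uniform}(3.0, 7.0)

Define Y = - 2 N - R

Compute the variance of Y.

For independent RVs: Var(aX + bY) = a²Var(X) + b²Var(Y)
Var(N) = 0.11111111
Var(R) = 1.3333333
Var(Y) = (-2)²*0.11111111 + (-1)²*1.3333333
= 4*0.11111111 + 1*1.3333333 = 1.7777778

1.7777778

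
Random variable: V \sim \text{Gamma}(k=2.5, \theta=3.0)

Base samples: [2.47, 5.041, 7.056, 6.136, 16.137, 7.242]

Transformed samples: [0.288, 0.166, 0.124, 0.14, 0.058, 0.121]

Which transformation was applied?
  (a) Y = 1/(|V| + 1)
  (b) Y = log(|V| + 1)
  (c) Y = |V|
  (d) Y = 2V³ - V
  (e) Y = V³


Checking option (a) Y = 1/(|V| + 1):
  V = 2.47 -> Y = 0.288 ✓
  V = 5.041 -> Y = 0.166 ✓
  V = 7.056 -> Y = 0.124 ✓
All samples match this transformation.

(a) 1/(|V| + 1)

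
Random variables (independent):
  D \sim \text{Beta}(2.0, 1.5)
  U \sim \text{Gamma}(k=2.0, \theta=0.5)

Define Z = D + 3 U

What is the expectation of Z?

E[Z] = 1*E[D] + 3*E[U]
E[D] = 0.57142857
E[U] = 1
E[Z] = 1*0.57142857 + 3*1 = 3.5714286

3.5714286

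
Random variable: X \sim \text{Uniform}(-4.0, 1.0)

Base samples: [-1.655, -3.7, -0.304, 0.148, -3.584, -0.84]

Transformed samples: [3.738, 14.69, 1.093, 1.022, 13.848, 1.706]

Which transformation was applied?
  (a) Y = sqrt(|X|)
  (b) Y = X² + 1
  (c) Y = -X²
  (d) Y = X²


Checking option (b) Y = X² + 1:
  X = -1.655 -> Y = 3.738 ✓
  X = -3.7 -> Y = 14.69 ✓
  X = -0.304 -> Y = 1.093 ✓
All samples match this transformation.

(b) X² + 1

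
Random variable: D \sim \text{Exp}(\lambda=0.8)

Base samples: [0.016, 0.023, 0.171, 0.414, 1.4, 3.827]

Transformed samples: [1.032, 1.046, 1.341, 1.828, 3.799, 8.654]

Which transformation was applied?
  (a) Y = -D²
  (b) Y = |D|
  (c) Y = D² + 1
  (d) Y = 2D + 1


Checking option (d) Y = 2D + 1:
  D = 0.016 -> Y = 1.032 ✓
  D = 0.023 -> Y = 1.046 ✓
  D = 0.171 -> Y = 1.341 ✓
All samples match this transformation.

(d) 2D + 1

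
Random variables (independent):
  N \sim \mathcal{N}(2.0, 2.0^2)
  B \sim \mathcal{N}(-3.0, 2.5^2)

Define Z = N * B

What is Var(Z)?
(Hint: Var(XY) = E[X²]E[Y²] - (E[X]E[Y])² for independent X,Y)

Var(XY) = E[X²]E[Y²] - (E[X]E[Y])²
E[N] = 2, Var(N) = 4
E[B] = -3, Var(B) = 6.25
E[N²] = 4 + 2² = 8
E[B²] = 6.25 + (-3)² = 15.25
Var(Z) = 8*15.25 - (2*(-3))²
= 122 - 36 = 86

86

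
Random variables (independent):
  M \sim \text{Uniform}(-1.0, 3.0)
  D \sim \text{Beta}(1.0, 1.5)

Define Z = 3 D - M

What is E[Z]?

E[Z] = -1*E[M] + 3*E[D]
E[M] = 1
E[D] = 0.4
E[Z] = -1*1 + 3*0.4 = 0.2

0.2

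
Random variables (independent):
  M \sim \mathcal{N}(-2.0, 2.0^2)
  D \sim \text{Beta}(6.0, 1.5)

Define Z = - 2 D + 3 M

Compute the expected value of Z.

E[Z] = 3*E[M] - 2*E[D]
E[M] = -2
E[D] = 0.8
E[Z] = 3*(-2) - 2*0.8 = -7.6

-7.6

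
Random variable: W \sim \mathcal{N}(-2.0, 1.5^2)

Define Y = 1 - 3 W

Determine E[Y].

For Y = -3W + 1:
E[Y] = -3 * E[W] + 1
E[W] = -2.0 = -2
E[Y] = -3 * (-2) + 1 = 7

7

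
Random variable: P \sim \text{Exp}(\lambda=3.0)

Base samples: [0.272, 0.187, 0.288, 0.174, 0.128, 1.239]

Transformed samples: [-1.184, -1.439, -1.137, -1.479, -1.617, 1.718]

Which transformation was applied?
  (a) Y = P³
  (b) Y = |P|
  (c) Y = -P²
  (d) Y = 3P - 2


Checking option (d) Y = 3P - 2:
  P = 0.272 -> Y = -1.184 ✓
  P = 0.187 -> Y = -1.439 ✓
  P = 0.288 -> Y = -1.137 ✓
All samples match this transformation.

(d) 3P - 2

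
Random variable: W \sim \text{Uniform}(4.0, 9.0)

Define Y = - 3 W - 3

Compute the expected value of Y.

For Y = -3W - 3:
E[Y] = -3 * E[W] - 3
E[W] = (4 + 9)/2 = 6.5
E[Y] = -3 * 6.5 - 3 = -22.5

-22.5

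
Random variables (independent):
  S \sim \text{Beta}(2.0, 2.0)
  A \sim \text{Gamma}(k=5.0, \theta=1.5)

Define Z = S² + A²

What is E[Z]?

E[Z] = E[S²] + E[A²]
E[S²] = Var(S) + E[S]² = 0.05 + 0.25 = 0.3
E[A²] = Var(A) + E[A]² = 11.25 + 56.25 = 67.5
E[Z] = 0.3 + 67.5 = 67.8

67.8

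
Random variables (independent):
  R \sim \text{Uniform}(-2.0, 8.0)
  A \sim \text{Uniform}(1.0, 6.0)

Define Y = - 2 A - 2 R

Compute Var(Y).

For independent RVs: Var(aX + bY) = a²Var(X) + b²Var(Y)
Var(R) = 8.3333333
Var(A) = 2.0833333
Var(Y) = (-2)²*8.3333333 + (-2)²*2.0833333
= 4*8.3333333 + 4*2.0833333 = 41.666667

41.666667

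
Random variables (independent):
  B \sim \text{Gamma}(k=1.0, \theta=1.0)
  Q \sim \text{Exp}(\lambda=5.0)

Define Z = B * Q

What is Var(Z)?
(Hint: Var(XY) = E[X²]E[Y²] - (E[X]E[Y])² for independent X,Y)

Var(XY) = E[X²]E[Y²] - (E[X]E[Y])²
E[B] = 1, Var(B) = 1
E[Q] = 0.2, Var(Q) = 0.04
E[B²] = 1 + 1² = 2
E[Q²] = 0.04 + 0.2² = 0.08
Var(Z) = 2*0.08 - (1*0.2)²
= 0.16 - 0.04 = 0.12

0.12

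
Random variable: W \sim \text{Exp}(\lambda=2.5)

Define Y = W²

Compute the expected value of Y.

E[W²] = Var(W) + (E[W])² = 0.16 + 0.16 = 0.32

0.32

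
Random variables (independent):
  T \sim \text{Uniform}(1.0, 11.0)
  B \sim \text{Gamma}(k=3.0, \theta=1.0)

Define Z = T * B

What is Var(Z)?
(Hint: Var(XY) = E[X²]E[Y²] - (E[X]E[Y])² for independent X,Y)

Var(XY) = E[X²]E[Y²] - (E[X]E[Y])²
E[T] = 6, Var(T) = 8.3333333
E[B] = 3, Var(B) = 3
E[T²] = 8.3333333 + 6² = 44.333333
E[B²] = 3 + 3² = 12
Var(Z) = 44.333333*12 - (6*3)²
= 532 - 324 = 208

208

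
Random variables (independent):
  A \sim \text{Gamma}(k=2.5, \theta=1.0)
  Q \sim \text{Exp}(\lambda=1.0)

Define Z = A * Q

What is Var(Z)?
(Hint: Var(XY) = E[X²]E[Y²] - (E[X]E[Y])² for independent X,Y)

Var(XY) = E[X²]E[Y²] - (E[X]E[Y])²
E[A] = 2.5, Var(A) = 2.5
E[Q] = 1, Var(Q) = 1
E[A²] = 2.5 + 2.5² = 8.75
E[Q²] = 1 + 1² = 2
Var(Z) = 8.75*2 - (2.5*1)²
= 17.5 - 6.25 = 11.25

11.25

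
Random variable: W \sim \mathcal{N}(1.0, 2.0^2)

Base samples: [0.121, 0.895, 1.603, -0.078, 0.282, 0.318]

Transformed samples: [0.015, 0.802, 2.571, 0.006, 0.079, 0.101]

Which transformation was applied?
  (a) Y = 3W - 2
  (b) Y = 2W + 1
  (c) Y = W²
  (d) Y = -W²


Checking option (c) Y = W²:
  W = 0.121 -> Y = 0.015 ✓
  W = 0.895 -> Y = 0.802 ✓
  W = 1.603 -> Y = 2.571 ✓
All samples match this transformation.

(c) W²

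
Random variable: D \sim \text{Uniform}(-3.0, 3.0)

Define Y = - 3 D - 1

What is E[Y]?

For Y = -3D - 1:
E[Y] = -3 * E[D] - 1
E[D] = (-3 + 3)/2 = 0
E[Y] = -3 * 0 - 1 = -1

-1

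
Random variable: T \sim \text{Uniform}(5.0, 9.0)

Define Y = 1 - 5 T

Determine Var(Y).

For Y = aT + b: Var(Y) = a² * Var(T)
Var(T) = (9 - 5)^2/12 = 1.3333333
Var(Y) = (-5)² * 1.3333333 = 25 * 1.3333333 = 33.333333

33.333333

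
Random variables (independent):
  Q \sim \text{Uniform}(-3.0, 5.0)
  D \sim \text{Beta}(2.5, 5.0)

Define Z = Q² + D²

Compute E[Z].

E[Z] = E[Q²] + E[D²]
E[Q²] = Var(Q) + E[Q]² = 5.3333333 + 1 = 6.3333333
E[D²] = Var(D) + E[D]² = 0.026143791 + 0.11111111 = 0.1372549
E[Z] = 6.3333333 + 0.1372549 = 6.4705882

6.4705882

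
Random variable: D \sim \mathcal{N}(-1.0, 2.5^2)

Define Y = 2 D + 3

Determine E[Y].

For Y = 2D + 3:
E[Y] = 2 * E[D] + 3
E[D] = -1.0 = -1
E[Y] = 2 * (-1) + 3 = 1

1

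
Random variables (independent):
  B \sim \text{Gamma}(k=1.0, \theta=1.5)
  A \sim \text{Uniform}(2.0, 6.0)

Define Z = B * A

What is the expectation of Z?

For independent RVs: E[XY] = E[X]*E[Y]
E[B] = 1.5
E[A] = 4
E[Z] = 1.5 * 4 = 6

6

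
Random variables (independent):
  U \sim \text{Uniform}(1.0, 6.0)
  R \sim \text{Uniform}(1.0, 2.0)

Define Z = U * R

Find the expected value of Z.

For independent RVs: E[XY] = E[X]*E[Y]
E[U] = 3.5
E[R] = 1.5
E[Z] = 3.5 * 1.5 = 5.25

5.25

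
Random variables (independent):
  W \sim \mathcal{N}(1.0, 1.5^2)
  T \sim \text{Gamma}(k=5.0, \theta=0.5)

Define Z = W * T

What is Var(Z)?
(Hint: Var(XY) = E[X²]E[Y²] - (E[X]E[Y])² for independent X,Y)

Var(XY) = E[X²]E[Y²] - (E[X]E[Y])²
E[W] = 1, Var(W) = 2.25
E[T] = 2.5, Var(T) = 1.25
E[W²] = 2.25 + 1² = 3.25
E[T²] = 1.25 + 2.5² = 7.5
Var(Z) = 3.25*7.5 - (1*2.5)²
= 24.375 - 6.25 = 18.125

18.125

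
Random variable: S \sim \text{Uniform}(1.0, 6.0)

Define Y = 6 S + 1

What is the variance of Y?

For Y = aS + b: Var(Y) = a² * Var(S)
Var(S) = (6 - 1)^2/12 = 2.0833333
Var(Y) = 6² * 2.0833333 = 36 * 2.0833333 = 75

75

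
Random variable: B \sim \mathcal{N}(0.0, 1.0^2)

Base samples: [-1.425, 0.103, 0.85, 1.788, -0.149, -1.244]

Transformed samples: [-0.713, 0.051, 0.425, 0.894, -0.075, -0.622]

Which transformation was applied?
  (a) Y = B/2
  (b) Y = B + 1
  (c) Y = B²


Checking option (a) Y = B/2:
  B = -1.425 -> Y = -0.713 ✓
  B = 0.103 -> Y = 0.051 ✓
  B = 0.85 -> Y = 0.425 ✓
All samples match this transformation.

(a) B/2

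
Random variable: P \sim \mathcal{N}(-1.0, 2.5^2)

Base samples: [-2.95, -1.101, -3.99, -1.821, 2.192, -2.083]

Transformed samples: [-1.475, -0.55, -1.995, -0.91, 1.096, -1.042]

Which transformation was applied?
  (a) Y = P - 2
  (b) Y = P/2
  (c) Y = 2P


Checking option (b) Y = P/2:
  P = -2.95 -> Y = -1.475 ✓
  P = -1.101 -> Y = -0.55 ✓
  P = -3.99 -> Y = -1.995 ✓
All samples match this transformation.

(b) P/2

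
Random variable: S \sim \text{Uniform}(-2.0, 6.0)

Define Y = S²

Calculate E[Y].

E[S²] = Var(S) + (E[S])² = 5.3333333 + 4 = 9.3333333

9.3333333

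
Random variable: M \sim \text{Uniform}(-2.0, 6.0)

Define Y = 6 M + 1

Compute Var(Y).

For Y = aM + b: Var(Y) = a² * Var(M)
Var(M) = (6 + 2)^2/12 = 5.3333333
Var(Y) = 6² * 5.3333333 = 36 * 5.3333333 = 192

192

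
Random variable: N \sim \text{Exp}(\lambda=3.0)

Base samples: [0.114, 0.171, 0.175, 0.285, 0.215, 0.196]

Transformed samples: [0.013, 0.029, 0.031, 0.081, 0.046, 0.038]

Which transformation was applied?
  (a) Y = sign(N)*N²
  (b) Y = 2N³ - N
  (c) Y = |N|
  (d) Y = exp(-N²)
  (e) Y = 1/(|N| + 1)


Checking option (a) Y = sign(N)*N²:
  N = 0.114 -> Y = 0.013 ✓
  N = 0.171 -> Y = 0.029 ✓
  N = 0.175 -> Y = 0.031 ✓
All samples match this transformation.

(a) sign(N)*N²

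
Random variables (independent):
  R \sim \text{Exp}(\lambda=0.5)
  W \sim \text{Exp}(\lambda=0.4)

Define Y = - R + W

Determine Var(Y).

For independent RVs: Var(aX + bY) = a²Var(X) + b²Var(Y)
Var(R) = 4
Var(W) = 6.25
Var(Y) = (-1)²*4 + 1²*6.25
= 1*4 + 1*6.25 = 10.25

10.25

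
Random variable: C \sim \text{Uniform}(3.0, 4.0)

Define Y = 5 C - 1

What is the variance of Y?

For Y = aC + b: Var(Y) = a² * Var(C)
Var(C) = (4 - 3)^2/12 = 0.083333333
Var(Y) = 5² * 0.083333333 = 25 * 0.083333333 = 2.0833333

2.0833333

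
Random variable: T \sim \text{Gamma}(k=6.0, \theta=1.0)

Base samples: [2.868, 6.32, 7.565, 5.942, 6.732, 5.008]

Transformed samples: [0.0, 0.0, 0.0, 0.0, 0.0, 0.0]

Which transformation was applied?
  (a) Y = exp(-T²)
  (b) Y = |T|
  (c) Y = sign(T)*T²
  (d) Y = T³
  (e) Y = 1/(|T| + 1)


Checking option (a) Y = exp(-T²):
  T = 2.868 -> Y = 0.0 ✓
  T = 6.32 -> Y = 0.0 ✓
  T = 7.565 -> Y = 0.0 ✓
All samples match this transformation.

(a) exp(-T²)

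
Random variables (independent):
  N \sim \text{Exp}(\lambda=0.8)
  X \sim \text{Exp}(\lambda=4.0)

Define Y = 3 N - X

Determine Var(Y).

For independent RVs: Var(aX + bY) = a²Var(X) + b²Var(Y)
Var(N) = 1.5625
Var(X) = 0.0625
Var(Y) = 3²*1.5625 + (-1)²*0.0625
= 9*1.5625 + 1*0.0625 = 14.125

14.125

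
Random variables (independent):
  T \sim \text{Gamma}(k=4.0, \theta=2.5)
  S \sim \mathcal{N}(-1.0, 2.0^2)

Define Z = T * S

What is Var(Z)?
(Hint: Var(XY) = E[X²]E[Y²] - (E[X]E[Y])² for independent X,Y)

Var(XY) = E[X²]E[Y²] - (E[X]E[Y])²
E[T] = 10, Var(T) = 25
E[S] = -1, Var(S) = 4
E[T²] = 25 + 10² = 125
E[S²] = 4 + (-1)² = 5
Var(Z) = 125*5 - (10*(-1))²
= 625 - 100 = 525

525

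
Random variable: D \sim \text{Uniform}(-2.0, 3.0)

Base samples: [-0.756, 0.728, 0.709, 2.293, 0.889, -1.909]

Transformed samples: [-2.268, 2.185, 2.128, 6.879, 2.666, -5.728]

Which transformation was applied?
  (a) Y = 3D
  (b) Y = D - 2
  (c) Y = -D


Checking option (a) Y = 3D:
  D = -0.756 -> Y = -2.268 ✓
  D = 0.728 -> Y = 2.185 ✓
  D = 0.709 -> Y = 2.128 ✓
All samples match this transformation.

(a) 3D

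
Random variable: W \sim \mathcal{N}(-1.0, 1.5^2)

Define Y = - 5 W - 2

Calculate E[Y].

For Y = -5W - 2:
E[Y] = -5 * E[W] - 2
E[W] = -1.0 = -1
E[Y] = -5 * (-1) - 2 = 3

3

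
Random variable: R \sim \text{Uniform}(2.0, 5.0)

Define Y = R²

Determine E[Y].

E[R²] = Var(R) + (E[R])² = 0.75 + 12.25 = 13

13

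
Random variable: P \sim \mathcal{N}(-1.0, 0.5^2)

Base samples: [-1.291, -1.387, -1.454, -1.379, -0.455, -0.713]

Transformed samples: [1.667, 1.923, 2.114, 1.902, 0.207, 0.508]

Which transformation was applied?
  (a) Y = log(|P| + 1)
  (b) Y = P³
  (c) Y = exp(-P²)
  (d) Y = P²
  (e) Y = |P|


Checking option (d) Y = P²:
  P = -1.291 -> Y = 1.667 ✓
  P = -1.387 -> Y = 1.923 ✓
  P = -1.454 -> Y = 2.114 ✓
All samples match this transformation.

(d) P²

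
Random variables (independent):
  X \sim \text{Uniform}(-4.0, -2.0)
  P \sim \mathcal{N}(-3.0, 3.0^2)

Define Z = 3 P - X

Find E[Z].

E[Z] = -1*E[X] + 3*E[P]
E[X] = -3
E[P] = -3
E[Z] = -1*(-3) + 3*(-3) = -6

-6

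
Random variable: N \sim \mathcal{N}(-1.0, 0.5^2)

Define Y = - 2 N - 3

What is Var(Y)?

For Y = aN + b: Var(Y) = a² * Var(N)
Var(N) = 0.5^2 = 0.25
Var(Y) = (-2)² * 0.25 = 4 * 0.25 = 1

1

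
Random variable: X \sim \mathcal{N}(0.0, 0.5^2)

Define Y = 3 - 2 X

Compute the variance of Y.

For Y = aX + b: Var(Y) = a² * Var(X)
Var(X) = 0.5^2 = 0.25
Var(Y) = (-2)² * 0.25 = 4 * 0.25 = 1

1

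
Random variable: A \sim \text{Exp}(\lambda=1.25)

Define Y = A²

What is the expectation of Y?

E[A²] = Var(A) + (E[A])² = 0.64 + 0.64 = 1.28

1.28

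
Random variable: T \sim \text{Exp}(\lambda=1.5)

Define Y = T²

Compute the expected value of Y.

E[T²] = Var(T) + (E[T])² = 0.44444444 + 0.44444444 = 0.88888889

0.88888889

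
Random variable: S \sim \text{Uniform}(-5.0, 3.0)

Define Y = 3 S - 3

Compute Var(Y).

For Y = aS + b: Var(Y) = a² * Var(S)
Var(S) = (3 + 5)^2/12 = 5.3333333
Var(Y) = 3² * 5.3333333 = 9 * 5.3333333 = 48

48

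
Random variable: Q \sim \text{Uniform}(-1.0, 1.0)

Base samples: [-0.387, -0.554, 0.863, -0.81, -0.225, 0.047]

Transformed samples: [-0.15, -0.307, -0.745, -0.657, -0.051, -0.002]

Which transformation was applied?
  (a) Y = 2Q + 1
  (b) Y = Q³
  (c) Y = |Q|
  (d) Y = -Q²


Checking option (d) Y = -Q²:
  Q = -0.387 -> Y = -0.15 ✓
  Q = -0.554 -> Y = -0.307 ✓
  Q = 0.863 -> Y = -0.745 ✓
All samples match this transformation.

(d) -Q²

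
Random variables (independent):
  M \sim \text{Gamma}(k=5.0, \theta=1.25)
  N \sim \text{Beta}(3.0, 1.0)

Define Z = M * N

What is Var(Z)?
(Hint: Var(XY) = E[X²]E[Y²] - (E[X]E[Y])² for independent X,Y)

Var(XY) = E[X²]E[Y²] - (E[X]E[Y])²
E[M] = 6.25, Var(M) = 7.8125
E[N] = 0.75, Var(N) = 0.0375
E[M²] = 7.8125 + 6.25² = 46.875
E[N²] = 0.0375 + 0.75² = 0.6
Var(Z) = 46.875*0.6 - (6.25*0.75)²
= 28.125 - 21.972656 = 6.1523438

6.1523438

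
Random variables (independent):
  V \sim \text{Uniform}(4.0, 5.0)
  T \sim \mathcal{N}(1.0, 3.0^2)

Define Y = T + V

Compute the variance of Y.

For independent RVs: Var(aX + bY) = a²Var(X) + b²Var(Y)
Var(V) = 0.083333333
Var(T) = 9
Var(Y) = 1²*0.083333333 + 1²*9
= 1*0.083333333 + 1*9 = 9.0833333

9.0833333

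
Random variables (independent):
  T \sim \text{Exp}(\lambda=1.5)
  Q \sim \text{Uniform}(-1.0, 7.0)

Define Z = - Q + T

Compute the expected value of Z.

E[Z] = 1*E[T] - 1*E[Q]
E[T] = 0.66666667
E[Q] = 3
E[Z] = 1*0.66666667 - 1*3 = -2.3333333

-2.3333333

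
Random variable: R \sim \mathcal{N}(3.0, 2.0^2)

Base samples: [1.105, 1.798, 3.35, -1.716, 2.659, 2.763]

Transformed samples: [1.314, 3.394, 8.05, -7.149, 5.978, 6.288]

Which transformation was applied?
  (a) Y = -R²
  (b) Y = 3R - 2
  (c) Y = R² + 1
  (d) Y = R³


Checking option (b) Y = 3R - 2:
  R = 1.105 -> Y = 1.314 ✓
  R = 1.798 -> Y = 3.394 ✓
  R = 3.35 -> Y = 8.05 ✓
All samples match this transformation.

(b) 3R - 2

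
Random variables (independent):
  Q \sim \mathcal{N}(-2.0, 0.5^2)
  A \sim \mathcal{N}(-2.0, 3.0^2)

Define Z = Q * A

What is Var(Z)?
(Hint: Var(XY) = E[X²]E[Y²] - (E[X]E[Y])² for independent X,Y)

Var(XY) = E[X²]E[Y²] - (E[X]E[Y])²
E[Q] = -2, Var(Q) = 0.25
E[A] = -2, Var(A) = 9
E[Q²] = 0.25 + (-2)² = 4.25
E[A²] = 9 + (-2)² = 13
Var(Z) = 4.25*13 - (-2*(-2))²
= 55.25 - 16 = 39.25

39.25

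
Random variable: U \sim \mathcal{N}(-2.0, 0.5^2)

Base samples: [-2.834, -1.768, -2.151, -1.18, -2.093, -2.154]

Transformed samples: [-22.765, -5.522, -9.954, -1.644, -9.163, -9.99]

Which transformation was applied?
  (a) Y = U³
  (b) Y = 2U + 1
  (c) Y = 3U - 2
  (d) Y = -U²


Checking option (a) Y = U³:
  U = -2.834 -> Y = -22.765 ✓
  U = -1.768 -> Y = -5.522 ✓
  U = -2.151 -> Y = -9.954 ✓
All samples match this transformation.

(a) U³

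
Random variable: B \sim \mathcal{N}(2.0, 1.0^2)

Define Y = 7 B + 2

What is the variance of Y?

For Y = aB + b: Var(Y) = a² * Var(B)
Var(B) = 1.0^2 = 1
Var(Y) = 7² * 1 = 49 * 1 = 49

49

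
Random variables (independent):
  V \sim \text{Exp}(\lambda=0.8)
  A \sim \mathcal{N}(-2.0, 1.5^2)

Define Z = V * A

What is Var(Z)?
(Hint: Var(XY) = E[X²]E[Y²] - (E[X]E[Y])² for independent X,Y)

Var(XY) = E[X²]E[Y²] - (E[X]E[Y])²
E[V] = 1.25, Var(V) = 1.5625
E[A] = -2, Var(A) = 2.25
E[V²] = 1.5625 + 1.25² = 3.125
E[A²] = 2.25 + (-2)² = 6.25
Var(Z) = 3.125*6.25 - (1.25*(-2))²
= 19.53125 - 6.25 = 13.28125

13.28125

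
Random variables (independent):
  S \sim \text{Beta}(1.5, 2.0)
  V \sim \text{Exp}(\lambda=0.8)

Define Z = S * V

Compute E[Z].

For independent RVs: E[XY] = E[X]*E[Y]
E[S] = 0.42857143
E[V] = 1.25
E[Z] = 0.42857143 * 1.25 = 0.53571429

0.53571429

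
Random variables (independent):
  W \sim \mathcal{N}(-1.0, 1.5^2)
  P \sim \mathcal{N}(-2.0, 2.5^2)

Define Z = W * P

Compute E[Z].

For independent RVs: E[XY] = E[X]*E[Y]
E[W] = -1
E[P] = -2
E[Z] = -1 * (-2) = 2

2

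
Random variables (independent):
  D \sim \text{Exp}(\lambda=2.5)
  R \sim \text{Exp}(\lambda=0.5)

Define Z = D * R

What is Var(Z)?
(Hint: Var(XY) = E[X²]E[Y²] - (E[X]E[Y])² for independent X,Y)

Var(XY) = E[X²]E[Y²] - (E[X]E[Y])²
E[D] = 0.4, Var(D) = 0.16
E[R] = 2, Var(R) = 4
E[D²] = 0.16 + 0.4² = 0.32
E[R²] = 4 + 2² = 8
Var(Z) = 0.32*8 - (0.4*2)²
= 2.56 - 0.64 = 1.92

1.92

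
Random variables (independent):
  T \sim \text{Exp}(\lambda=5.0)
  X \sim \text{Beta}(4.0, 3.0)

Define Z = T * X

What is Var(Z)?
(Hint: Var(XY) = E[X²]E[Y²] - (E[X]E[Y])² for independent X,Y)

Var(XY) = E[X²]E[Y²] - (E[X]E[Y])²
E[T] = 0.2, Var(T) = 0.04
E[X] = 0.57142857, Var(X) = 0.030612245
E[T²] = 0.04 + 0.2² = 0.08
E[X²] = 0.030612245 + 0.57142857² = 0.35714286
Var(Z) = 0.08*0.35714286 - (0.2*0.57142857)²
= 0.028571429 - 0.013061224 = 0.015510204

0.015510204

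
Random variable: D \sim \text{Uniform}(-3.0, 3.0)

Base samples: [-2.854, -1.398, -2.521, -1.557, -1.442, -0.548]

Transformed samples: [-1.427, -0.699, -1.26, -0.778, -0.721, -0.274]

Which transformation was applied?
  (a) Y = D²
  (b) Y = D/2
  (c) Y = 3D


Checking option (b) Y = D/2:
  D = -2.854 -> Y = -1.427 ✓
  D = -1.398 -> Y = -0.699 ✓
  D = -2.521 -> Y = -1.26 ✓
All samples match this transformation.

(b) D/2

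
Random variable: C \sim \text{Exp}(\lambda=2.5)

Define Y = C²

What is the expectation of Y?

Using E[X²] = Var(X) + (E[X])²:
E[C] = 0.4
Var(C) = 1/2.5^2 = 0.16
E[C²] = 0.16 + 0.4² = 0.16 + 0.16 = 0.32

0.32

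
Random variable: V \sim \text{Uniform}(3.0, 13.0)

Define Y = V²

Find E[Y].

E[V²] = Var(V) + (E[V])² = 8.3333333 + 64 = 72.333333

72.333333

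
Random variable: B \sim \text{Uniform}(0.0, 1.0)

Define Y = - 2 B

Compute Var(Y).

For Y = aB + b: Var(Y) = a² * Var(B)
Var(B) = (1 - 0)^2/12 = 0.083333333
Var(Y) = (-2)² * 0.083333333 = 4 * 0.083333333 = 0.33333333

0.33333333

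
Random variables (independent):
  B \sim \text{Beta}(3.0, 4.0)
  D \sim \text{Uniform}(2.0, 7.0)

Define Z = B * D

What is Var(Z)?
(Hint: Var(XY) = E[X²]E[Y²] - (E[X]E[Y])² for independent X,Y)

Var(XY) = E[X²]E[Y²] - (E[X]E[Y])²
E[B] = 0.42857143, Var(B) = 0.030612245
E[D] = 4.5, Var(D) = 2.0833333
E[B²] = 0.030612245 + 0.42857143² = 0.21428571
E[D²] = 2.0833333 + 4.5² = 22.333333
Var(Z) = 0.21428571*22.333333 - (0.42857143*4.5)²
= 4.7857143 - 3.7193878 = 1.0663265

1.0663265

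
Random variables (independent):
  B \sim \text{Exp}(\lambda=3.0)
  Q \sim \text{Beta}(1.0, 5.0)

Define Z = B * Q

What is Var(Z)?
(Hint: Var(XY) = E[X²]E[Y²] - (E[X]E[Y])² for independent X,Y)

Var(XY) = E[X²]E[Y²] - (E[X]E[Y])²
E[B] = 0.33333333, Var(B) = 0.11111111
E[Q] = 0.16666667, Var(Q) = 0.01984127
E[B²] = 0.11111111 + 0.33333333² = 0.22222222
E[Q²] = 0.01984127 + 0.16666667² = 0.047619048
Var(Z) = 0.22222222*0.047619048 - (0.33333333*0.16666667)²
= 0.010582011 - 0.0030864198 = 0.0074955908

0.0074955908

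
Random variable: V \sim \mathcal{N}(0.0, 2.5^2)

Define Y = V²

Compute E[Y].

Using E[X²] = Var(X) + (E[X])²:
E[V] = 0
Var(V) = 2.5^2 = 6.25
E[V²] = 6.25 + 0² = 6.25 + 0 = 6.25

6.25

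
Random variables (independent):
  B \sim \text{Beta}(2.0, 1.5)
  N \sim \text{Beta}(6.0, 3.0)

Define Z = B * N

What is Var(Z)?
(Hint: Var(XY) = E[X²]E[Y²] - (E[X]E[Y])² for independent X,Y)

Var(XY) = E[X²]E[Y²] - (E[X]E[Y])²
E[B] = 0.57142857, Var(B) = 0.054421769
E[N] = 0.66666667, Var(N) = 0.022222222
E[B²] = 0.054421769 + 0.57142857² = 0.38095238
E[N²] = 0.022222222 + 0.66666667² = 0.46666667
Var(Z) = 0.38095238*0.46666667 - (0.57142857*0.66666667)²
= 0.17777778 - 0.14512472 = 0.032653061

0.032653061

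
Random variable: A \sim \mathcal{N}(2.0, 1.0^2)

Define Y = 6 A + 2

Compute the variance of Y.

For Y = aA + b: Var(Y) = a² * Var(A)
Var(A) = 1.0^2 = 1
Var(Y) = 6² * 1 = 36 * 1 = 36

36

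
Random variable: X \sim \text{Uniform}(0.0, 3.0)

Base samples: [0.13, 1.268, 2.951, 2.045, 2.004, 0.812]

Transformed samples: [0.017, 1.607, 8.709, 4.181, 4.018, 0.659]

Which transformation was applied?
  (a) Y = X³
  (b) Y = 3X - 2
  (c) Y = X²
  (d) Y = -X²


Checking option (c) Y = X²:
  X = 0.13 -> Y = 0.017 ✓
  X = 1.268 -> Y = 1.607 ✓
  X = 2.951 -> Y = 8.709 ✓
All samples match this transformation.

(c) X²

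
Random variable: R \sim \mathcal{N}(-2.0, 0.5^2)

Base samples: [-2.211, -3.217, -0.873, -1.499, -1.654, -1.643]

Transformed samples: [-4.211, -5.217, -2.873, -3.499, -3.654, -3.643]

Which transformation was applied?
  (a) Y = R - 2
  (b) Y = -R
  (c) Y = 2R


Checking option (a) Y = R - 2:
  R = -2.211 -> Y = -4.211 ✓
  R = -3.217 -> Y = -5.217 ✓
  R = -0.873 -> Y = -2.873 ✓
All samples match this transformation.

(a) R - 2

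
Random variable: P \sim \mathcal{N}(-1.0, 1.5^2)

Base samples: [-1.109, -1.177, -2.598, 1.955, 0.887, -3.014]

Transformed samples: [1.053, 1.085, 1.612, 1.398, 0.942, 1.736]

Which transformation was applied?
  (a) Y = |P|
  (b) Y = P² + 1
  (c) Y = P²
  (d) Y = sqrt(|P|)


Checking option (d) Y = sqrt(|P|):
  P = -1.109 -> Y = 1.053 ✓
  P = -1.177 -> Y = 1.085 ✓
  P = -2.598 -> Y = 1.612 ✓
All samples match this transformation.

(d) sqrt(|P|)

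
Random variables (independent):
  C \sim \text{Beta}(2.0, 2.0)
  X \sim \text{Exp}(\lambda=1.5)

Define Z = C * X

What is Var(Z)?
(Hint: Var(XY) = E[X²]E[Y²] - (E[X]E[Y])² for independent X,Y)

Var(XY) = E[X²]E[Y²] - (E[X]E[Y])²
E[C] = 0.5, Var(C) = 0.05
E[X] = 0.66666667, Var(X) = 0.44444444
E[C²] = 0.05 + 0.5² = 0.3
E[X²] = 0.44444444 + 0.66666667² = 0.88888889
Var(Z) = 0.3*0.88888889 - (0.5*0.66666667)²
= 0.26666667 - 0.11111111 = 0.15555556

0.15555556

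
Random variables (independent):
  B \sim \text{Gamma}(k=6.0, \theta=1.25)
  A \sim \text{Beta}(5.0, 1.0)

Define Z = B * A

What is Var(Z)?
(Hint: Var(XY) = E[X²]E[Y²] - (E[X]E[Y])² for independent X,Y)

Var(XY) = E[X²]E[Y²] - (E[X]E[Y])²
E[B] = 7.5, Var(B) = 9.375
E[A] = 0.83333333, Var(A) = 0.01984127
E[B²] = 9.375 + 7.5² = 65.625
E[A²] = 0.01984127 + 0.83333333² = 0.71428571
Var(Z) = 65.625*0.71428571 - (7.5*0.83333333)²
= 46.875 - 39.0625 = 7.8125

7.8125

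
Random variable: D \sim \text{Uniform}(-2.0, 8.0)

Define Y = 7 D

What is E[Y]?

For Y = 7D:
E[Y] = 7 * E[D]
E[D] = (-2 + 8)/2 = 3
E[Y] = 7 * 3 = 21

21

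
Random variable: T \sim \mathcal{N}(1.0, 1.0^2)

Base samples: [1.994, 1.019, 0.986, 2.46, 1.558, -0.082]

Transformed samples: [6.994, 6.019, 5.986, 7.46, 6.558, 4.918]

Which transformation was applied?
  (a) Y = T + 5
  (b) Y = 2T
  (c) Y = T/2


Checking option (a) Y = T + 5:
  T = 1.994 -> Y = 6.994 ✓
  T = 1.019 -> Y = 6.019 ✓
  T = 0.986 -> Y = 5.986 ✓
All samples match this transformation.

(a) T + 5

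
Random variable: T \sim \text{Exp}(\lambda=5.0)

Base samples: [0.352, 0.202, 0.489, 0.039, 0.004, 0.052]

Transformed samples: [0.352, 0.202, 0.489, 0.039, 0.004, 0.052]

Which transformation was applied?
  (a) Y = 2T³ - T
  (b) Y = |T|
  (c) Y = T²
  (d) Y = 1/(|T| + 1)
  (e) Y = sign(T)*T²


Checking option (b) Y = |T|:
  T = 0.352 -> Y = 0.352 ✓
  T = 0.202 -> Y = 0.202 ✓
  T = 0.489 -> Y = 0.489 ✓
All samples match this transformation.

(b) |T|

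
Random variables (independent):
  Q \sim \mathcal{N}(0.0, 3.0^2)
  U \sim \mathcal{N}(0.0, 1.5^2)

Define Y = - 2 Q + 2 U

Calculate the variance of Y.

For independent RVs: Var(aX + bY) = a²Var(X) + b²Var(Y)
Var(Q) = 9
Var(U) = 2.25
Var(Y) = (-2)²*9 + 2²*2.25
= 4*9 + 4*2.25 = 45

45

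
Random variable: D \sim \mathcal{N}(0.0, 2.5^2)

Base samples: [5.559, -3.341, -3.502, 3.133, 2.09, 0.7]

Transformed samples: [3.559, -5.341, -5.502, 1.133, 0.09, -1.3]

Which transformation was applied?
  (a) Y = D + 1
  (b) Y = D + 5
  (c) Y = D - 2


Checking option (c) Y = D - 2:
  D = 5.559 -> Y = 3.559 ✓
  D = -3.341 -> Y = -5.341 ✓
  D = -3.502 -> Y = -5.502 ✓
All samples match this transformation.

(c) D - 2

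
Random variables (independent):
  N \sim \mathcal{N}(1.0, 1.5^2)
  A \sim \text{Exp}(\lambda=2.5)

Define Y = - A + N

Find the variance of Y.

For independent RVs: Var(aX + bY) = a²Var(X) + b²Var(Y)
Var(N) = 2.25
Var(A) = 0.16
Var(Y) = 1²*2.25 + (-1)²*0.16
= 1*2.25 + 1*0.16 = 2.41

2.41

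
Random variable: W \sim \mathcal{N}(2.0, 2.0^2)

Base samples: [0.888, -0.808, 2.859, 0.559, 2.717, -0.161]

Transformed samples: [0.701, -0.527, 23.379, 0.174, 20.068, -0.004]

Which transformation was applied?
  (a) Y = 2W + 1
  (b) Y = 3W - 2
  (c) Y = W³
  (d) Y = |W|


Checking option (c) Y = W³:
  W = 0.888 -> Y = 0.701 ✓
  W = -0.808 -> Y = -0.527 ✓
  W = 2.859 -> Y = 23.379 ✓
All samples match this transformation.

(c) W³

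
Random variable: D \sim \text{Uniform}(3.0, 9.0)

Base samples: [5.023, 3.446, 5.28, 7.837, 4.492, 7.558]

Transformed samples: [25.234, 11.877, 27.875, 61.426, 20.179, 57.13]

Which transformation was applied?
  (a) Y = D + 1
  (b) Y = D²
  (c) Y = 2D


Checking option (b) Y = D²:
  D = 5.023 -> Y = 25.234 ✓
  D = 3.446 -> Y = 11.877 ✓
  D = 5.28 -> Y = 27.875 ✓
All samples match this transformation.

(b) D²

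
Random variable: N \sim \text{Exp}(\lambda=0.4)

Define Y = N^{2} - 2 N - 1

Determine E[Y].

E[Y] = 1*E[N²] - 2*E[N] - 1
E[N] = 2.5
E[N²] = Var(N) + (E[N])² = 6.25 + 6.25 = 12.5
E[Y] = 1*12.5 - 2*2.5 - 1 = 6.5

6.5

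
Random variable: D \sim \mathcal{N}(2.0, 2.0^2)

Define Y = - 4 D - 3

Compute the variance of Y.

For Y = aD + b: Var(Y) = a² * Var(D)
Var(D) = 2.0^2 = 4
Var(Y) = (-4)² * 4 = 16 * 4 = 64

64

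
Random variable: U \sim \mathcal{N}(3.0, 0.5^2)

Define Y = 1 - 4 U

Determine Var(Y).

For Y = aU + b: Var(Y) = a² * Var(U)
Var(U) = 0.5^2 = 0.25
Var(Y) = (-4)² * 0.25 = 16 * 0.25 = 4

4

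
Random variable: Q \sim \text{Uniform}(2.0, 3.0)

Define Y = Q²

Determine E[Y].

Using E[X²] = Var(X) + (E[X])²:
E[Q] = 2.5
Var(Q) = (3 - 2)^2/12 = 0.083333333
E[Q²] = 0.083333333 + 2.5² = 0.083333333 + 6.25 = 6.3333333

6.3333333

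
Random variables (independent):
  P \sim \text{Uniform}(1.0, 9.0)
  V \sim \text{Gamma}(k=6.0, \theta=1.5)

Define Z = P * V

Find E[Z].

For independent RVs: E[XY] = E[X]*E[Y]
E[P] = 5
E[V] = 9
E[Z] = 5 * 9 = 45

45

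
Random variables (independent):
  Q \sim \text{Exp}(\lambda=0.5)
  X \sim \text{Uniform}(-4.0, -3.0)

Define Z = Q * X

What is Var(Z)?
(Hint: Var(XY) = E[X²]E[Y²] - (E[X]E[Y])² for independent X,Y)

Var(XY) = E[X²]E[Y²] - (E[X]E[Y])²
E[Q] = 2, Var(Q) = 4
E[X] = -3.5, Var(X) = 0.083333333
E[Q²] = 4 + 2² = 8
E[X²] = 0.083333333 + (-3.5)² = 12.333333
Var(Z) = 8*12.333333 - (2*(-3.5))²
= 98.666667 - 49 = 49.666667

49.666667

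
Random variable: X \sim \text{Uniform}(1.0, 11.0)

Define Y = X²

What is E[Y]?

E[X²] = Var(X) + (E[X])² = 8.3333333 + 36 = 44.333333

44.333333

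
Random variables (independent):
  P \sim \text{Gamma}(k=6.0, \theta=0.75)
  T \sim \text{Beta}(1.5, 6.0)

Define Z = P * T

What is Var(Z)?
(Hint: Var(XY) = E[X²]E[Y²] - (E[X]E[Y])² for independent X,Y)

Var(XY) = E[X²]E[Y²] - (E[X]E[Y])²
E[P] = 4.5, Var(P) = 3.375
E[T] = 0.2, Var(T) = 0.018823529
E[P²] = 3.375 + 4.5² = 23.625
E[T²] = 0.018823529 + 0.2² = 0.058823529
Var(Z) = 23.625*0.058823529 - (4.5*0.2)²
= 1.3897059 - 0.81 = 0.57970588

0.57970588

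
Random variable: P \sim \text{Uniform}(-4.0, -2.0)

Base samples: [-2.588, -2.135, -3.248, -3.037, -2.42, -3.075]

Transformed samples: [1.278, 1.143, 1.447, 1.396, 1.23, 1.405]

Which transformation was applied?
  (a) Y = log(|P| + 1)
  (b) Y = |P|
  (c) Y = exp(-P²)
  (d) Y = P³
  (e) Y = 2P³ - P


Checking option (a) Y = log(|P| + 1):
  P = -2.588 -> Y = 1.278 ✓
  P = -2.135 -> Y = 1.143 ✓
  P = -3.248 -> Y = 1.447 ✓
All samples match this transformation.

(a) log(|P| + 1)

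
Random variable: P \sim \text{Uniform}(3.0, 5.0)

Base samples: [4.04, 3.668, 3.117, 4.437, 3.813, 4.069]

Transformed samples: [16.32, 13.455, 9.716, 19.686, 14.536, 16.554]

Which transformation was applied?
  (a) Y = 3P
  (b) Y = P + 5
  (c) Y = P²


Checking option (c) Y = P²:
  P = 4.04 -> Y = 16.32 ✓
  P = 3.668 -> Y = 13.455 ✓
  P = 3.117 -> Y = 9.716 ✓
All samples match this transformation.

(c) P²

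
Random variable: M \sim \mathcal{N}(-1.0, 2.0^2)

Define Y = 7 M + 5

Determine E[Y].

For Y = 7M + 5:
E[Y] = 7 * E[M] + 5
E[M] = -1.0 = -1
E[Y] = 7 * (-1) + 5 = -2

-2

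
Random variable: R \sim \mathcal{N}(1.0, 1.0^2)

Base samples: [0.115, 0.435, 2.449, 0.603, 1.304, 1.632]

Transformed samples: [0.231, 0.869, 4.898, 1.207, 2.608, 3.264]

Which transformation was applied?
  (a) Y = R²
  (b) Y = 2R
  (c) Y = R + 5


Checking option (b) Y = 2R:
  R = 0.115 -> Y = 0.231 ✓
  R = 0.435 -> Y = 0.869 ✓
  R = 2.449 -> Y = 4.898 ✓
All samples match this transformation.

(b) 2R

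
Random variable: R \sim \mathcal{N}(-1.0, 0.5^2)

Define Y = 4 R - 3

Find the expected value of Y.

For Y = 4R - 3:
E[Y] = 4 * E[R] - 3
E[R] = -1.0 = -1
E[Y] = 4 * (-1) - 3 = -7

-7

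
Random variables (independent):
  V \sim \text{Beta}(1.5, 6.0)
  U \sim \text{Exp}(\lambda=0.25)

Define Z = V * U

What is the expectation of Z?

For independent RVs: E[XY] = E[X]*E[Y]
E[V] = 0.2
E[U] = 4
E[Z] = 0.2 * 4 = 0.8

0.8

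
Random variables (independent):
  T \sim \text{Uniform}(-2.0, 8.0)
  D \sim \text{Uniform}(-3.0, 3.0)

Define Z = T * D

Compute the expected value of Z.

For independent RVs: E[XY] = E[X]*E[Y]
E[T] = 3
E[D] = 0
E[Z] = 3 * 0 = 0

0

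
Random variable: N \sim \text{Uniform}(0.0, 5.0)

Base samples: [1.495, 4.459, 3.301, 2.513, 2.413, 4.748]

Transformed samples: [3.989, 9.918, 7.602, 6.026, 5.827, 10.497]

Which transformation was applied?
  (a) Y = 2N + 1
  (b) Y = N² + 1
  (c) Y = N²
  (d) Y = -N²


Checking option (a) Y = 2N + 1:
  N = 1.495 -> Y = 3.989 ✓
  N = 4.459 -> Y = 9.918 ✓
  N = 3.301 -> Y = 7.602 ✓
All samples match this transformation.

(a) 2N + 1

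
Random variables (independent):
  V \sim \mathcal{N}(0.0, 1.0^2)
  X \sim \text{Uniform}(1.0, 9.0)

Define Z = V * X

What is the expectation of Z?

For independent RVs: E[XY] = E[X]*E[Y]
E[V] = 0
E[X] = 5
E[Z] = 0 * 5 = 0

0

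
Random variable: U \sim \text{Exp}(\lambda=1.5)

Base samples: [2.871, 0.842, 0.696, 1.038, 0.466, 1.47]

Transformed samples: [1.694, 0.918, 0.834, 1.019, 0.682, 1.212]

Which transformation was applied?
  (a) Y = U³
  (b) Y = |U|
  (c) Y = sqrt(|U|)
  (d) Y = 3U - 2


Checking option (c) Y = sqrt(|U|):
  U = 2.871 -> Y = 1.694 ✓
  U = 0.842 -> Y = 0.918 ✓
  U = 0.696 -> Y = 0.834 ✓
All samples match this transformation.

(c) sqrt(|U|)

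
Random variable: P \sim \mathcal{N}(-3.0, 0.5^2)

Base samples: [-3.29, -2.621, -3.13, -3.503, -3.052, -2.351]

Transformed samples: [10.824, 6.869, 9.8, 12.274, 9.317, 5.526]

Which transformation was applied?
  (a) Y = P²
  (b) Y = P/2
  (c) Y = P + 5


Checking option (a) Y = P²:
  P = -3.29 -> Y = 10.824 ✓
  P = -2.621 -> Y = 6.869 ✓
  P = -3.13 -> Y = 9.8 ✓
All samples match this transformation.

(a) P²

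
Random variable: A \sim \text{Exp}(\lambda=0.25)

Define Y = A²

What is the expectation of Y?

E[A²] = Var(A) + (E[A])² = 16 + 16 = 32

32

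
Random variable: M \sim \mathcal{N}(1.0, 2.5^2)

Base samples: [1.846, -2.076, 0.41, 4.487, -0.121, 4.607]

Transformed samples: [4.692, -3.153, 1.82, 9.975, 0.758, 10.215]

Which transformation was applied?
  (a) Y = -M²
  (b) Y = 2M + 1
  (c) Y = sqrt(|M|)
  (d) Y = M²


Checking option (b) Y = 2M + 1:
  M = 1.846 -> Y = 4.692 ✓
  M = -2.076 -> Y = -3.153 ✓
  M = 0.41 -> Y = 1.82 ✓
All samples match this transformation.

(b) 2M + 1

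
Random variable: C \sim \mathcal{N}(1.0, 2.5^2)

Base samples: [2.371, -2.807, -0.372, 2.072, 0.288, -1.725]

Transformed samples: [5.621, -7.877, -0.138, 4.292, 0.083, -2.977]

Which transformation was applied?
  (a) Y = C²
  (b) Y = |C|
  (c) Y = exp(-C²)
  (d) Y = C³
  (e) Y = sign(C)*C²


Checking option (e) Y = sign(C)*C²:
  C = 2.371 -> Y = 5.621 ✓
  C = -2.807 -> Y = -7.877 ✓
  C = -0.372 -> Y = -0.138 ✓
All samples match this transformation.

(e) sign(C)*C²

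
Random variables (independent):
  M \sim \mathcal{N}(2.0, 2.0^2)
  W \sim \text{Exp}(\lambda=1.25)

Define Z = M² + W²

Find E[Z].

E[Z] = E[M²] + E[W²]
E[M²] = Var(M) + E[M]² = 4 + 4 = 8
E[W²] = Var(W) + E[W]² = 0.64 + 0.64 = 1.28
E[Z] = 8 + 1.28 = 9.28

9.28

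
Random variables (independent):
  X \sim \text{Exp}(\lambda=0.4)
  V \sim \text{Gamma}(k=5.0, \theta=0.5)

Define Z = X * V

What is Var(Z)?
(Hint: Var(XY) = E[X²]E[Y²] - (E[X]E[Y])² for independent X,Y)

Var(XY) = E[X²]E[Y²] - (E[X]E[Y])²
E[X] = 2.5, Var(X) = 6.25
E[V] = 2.5, Var(V) = 1.25
E[X²] = 6.25 + 2.5² = 12.5
E[V²] = 1.25 + 2.5² = 7.5
Var(Z) = 12.5*7.5 - (2.5*2.5)²
= 93.75 - 39.0625 = 54.6875

54.6875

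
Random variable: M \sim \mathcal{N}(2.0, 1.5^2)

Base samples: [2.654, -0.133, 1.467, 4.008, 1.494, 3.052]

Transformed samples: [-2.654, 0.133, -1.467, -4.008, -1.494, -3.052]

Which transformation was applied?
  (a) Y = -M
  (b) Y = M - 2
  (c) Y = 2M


Checking option (a) Y = -M:
  M = 2.654 -> Y = -2.654 ✓
  M = -0.133 -> Y = 0.133 ✓
  M = 1.467 -> Y = -1.467 ✓
All samples match this transformation.

(a) -M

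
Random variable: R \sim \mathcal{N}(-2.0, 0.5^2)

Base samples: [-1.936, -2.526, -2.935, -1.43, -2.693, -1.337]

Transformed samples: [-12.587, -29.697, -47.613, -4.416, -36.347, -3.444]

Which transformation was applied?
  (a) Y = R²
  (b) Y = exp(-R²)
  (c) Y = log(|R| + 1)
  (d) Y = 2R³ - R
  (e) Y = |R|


Checking option (d) Y = 2R³ - R:
  R = -1.936 -> Y = -12.587 ✓
  R = -2.526 -> Y = -29.697 ✓
  R = -2.935 -> Y = -47.613 ✓
All samples match this transformation.

(d) 2R³ - R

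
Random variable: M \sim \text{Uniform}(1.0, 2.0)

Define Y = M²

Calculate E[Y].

E[M²] = Var(M) + (E[M])² = 0.083333333 + 2.25 = 2.3333333

2.3333333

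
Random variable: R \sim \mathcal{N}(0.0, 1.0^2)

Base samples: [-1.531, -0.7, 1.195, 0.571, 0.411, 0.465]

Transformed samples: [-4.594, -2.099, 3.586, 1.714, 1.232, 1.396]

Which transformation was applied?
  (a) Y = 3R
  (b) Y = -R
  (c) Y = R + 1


Checking option (a) Y = 3R:
  R = -1.531 -> Y = -4.594 ✓
  R = -0.7 -> Y = -2.099 ✓
  R = 1.195 -> Y = 3.586 ✓
All samples match this transformation.

(a) 3R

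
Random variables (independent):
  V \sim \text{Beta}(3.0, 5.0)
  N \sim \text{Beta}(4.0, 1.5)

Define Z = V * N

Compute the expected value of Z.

For independent RVs: E[XY] = E[X]*E[Y]
E[V] = 0.375
E[N] = 0.72727273
E[Z] = 0.375 * 0.72727273 = 0.27272727

0.27272727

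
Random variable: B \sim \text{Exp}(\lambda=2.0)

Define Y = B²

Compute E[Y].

Using E[X²] = Var(X) + (E[X])²:
E[B] = 0.5
Var(B) = 1/2.0^2 = 0.25
E[B²] = 0.25 + 0.5² = 0.25 + 0.25 = 0.5

0.5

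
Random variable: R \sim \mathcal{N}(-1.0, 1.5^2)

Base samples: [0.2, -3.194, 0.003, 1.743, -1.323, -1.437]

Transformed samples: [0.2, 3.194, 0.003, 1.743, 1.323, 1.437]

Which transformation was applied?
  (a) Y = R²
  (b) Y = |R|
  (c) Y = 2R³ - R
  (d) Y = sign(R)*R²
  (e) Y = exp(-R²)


Checking option (b) Y = |R|:
  R = 0.2 -> Y = 0.2 ✓
  R = -3.194 -> Y = 3.194 ✓
  R = 0.003 -> Y = 0.003 ✓
All samples match this transformation.

(b) |R|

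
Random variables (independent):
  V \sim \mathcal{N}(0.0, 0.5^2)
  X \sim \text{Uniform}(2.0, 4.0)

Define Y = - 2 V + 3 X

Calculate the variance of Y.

For independent RVs: Var(aX + bY) = a²Var(X) + b²Var(Y)
Var(V) = 0.25
Var(X) = 0.33333333
Var(Y) = (-2)²*0.25 + 3²*0.33333333
= 4*0.25 + 9*0.33333333 = 4

4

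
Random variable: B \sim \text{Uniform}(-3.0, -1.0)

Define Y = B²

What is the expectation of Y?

Using E[X²] = Var(X) + (E[X])²:
E[B] = -2
Var(B) = (-1 + 3)^2/12 = 0.33333333
E[B²] = 0.33333333 + (-2)² = 0.33333333 + 4 = 4.3333333

4.3333333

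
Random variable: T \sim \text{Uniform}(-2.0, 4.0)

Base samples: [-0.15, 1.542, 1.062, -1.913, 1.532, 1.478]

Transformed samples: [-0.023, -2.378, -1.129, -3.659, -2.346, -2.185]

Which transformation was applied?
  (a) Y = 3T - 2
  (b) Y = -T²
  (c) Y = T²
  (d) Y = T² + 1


Checking option (b) Y = -T²:
  T = -0.15 -> Y = -0.023 ✓
  T = 1.542 -> Y = -2.378 ✓
  T = 1.062 -> Y = -1.129 ✓
All samples match this transformation.

(b) -T²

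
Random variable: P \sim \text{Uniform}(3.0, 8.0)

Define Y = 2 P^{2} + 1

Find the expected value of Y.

E[Y] = 2*E[P²] + 1
E[P] = 5.5
E[P²] = Var(P) + (E[P])² = 2.0833333 + 30.25 = 32.333333
E[Y] = 2*32.333333 + 1 = 65.666667

65.666667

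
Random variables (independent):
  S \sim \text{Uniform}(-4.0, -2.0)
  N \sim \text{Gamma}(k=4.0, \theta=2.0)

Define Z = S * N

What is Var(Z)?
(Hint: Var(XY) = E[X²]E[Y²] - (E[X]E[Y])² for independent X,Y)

Var(XY) = E[X²]E[Y²] - (E[X]E[Y])²
E[S] = -3, Var(S) = 0.33333333
E[N] = 8, Var(N) = 16
E[S²] = 0.33333333 + (-3)² = 9.3333333
E[N²] = 16 + 8² = 80
Var(Z) = 9.3333333*80 - (-3*8)²
= 746.66667 - 576 = 170.66667

170.66667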